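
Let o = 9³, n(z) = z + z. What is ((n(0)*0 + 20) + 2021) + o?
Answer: 2770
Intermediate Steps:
n(z) = 2*z
o = 729
((n(0)*0 + 20) + 2021) + o = (((2*0)*0 + 20) + 2021) + 729 = ((0*0 + 20) + 2021) + 729 = ((0 + 20) + 2021) + 729 = (20 + 2021) + 729 = 2041 + 729 = 2770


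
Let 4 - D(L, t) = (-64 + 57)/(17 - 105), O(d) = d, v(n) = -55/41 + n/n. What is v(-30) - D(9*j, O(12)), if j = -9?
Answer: -15377/3608 ≈ -4.2619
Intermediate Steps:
v(n) = -14/41 (v(n) = -55*1/41 + 1 = -55/41 + 1 = -14/41)
D(L, t) = 345/88 (D(L, t) = 4 - (-64 + 57)/(17 - 105) = 4 - (-7)/(-88) = 4 - (-7)*(-1)/88 = 4 - 1*7/88 = 4 - 7/88 = 345/88)
v(-30) - D(9*j, O(12)) = -14/41 - 1*345/88 = -14/41 - 345/88 = -15377/3608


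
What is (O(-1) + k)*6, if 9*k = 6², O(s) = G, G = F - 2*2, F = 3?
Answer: 18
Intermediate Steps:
G = -1 (G = 3 - 2*2 = 3 - 4 = -1)
O(s) = -1
k = 4 (k = (⅑)*6² = (⅑)*36 = 4)
(O(-1) + k)*6 = (-1 + 4)*6 = 3*6 = 18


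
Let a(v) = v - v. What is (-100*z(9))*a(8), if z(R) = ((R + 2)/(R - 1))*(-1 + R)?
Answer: 0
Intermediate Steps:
z(R) = 2 + R (z(R) = ((2 + R)/(-1 + R))*(-1 + R) = 2 + R)
a(v) = 0
(-100*z(9))*a(8) = -100*(2 + 9)*0 = -100*11*0 = -1100*0 = 0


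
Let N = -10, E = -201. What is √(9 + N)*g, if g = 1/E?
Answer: -I/201 ≈ -0.0049751*I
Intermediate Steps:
g = -1/201 (g = 1/(-201) = -1/201 ≈ -0.0049751)
√(9 + N)*g = √(9 - 10)*(-1/201) = √(-1)*(-1/201) = I*(-1/201) = -I/201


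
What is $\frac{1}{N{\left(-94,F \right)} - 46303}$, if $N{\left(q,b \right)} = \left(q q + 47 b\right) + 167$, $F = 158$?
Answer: $- \frac{1}{29874} \approx -3.3474 \cdot 10^{-5}$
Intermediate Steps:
$N{\left(q,b \right)} = 167 + q^{2} + 47 b$ ($N{\left(q,b \right)} = \left(q^{2} + 47 b\right) + 167 = 167 + q^{2} + 47 b$)
$\frac{1}{N{\left(-94,F \right)} - 46303} = \frac{1}{\left(167 + \left(-94\right)^{2} + 47 \cdot 158\right) - 46303} = \frac{1}{\left(167 + 8836 + 7426\right) - 46303} = \frac{1}{16429 - 46303} = \frac{1}{-29874} = - \frac{1}{29874}$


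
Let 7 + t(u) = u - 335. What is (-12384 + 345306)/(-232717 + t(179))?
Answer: -166461/116440 ≈ -1.4296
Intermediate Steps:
t(u) = -342 + u (t(u) = -7 + (u - 335) = -7 + (-335 + u) = -342 + u)
(-12384 + 345306)/(-232717 + t(179)) = (-12384 + 345306)/(-232717 + (-342 + 179)) = 332922/(-232717 - 163) = 332922/(-232880) = 332922*(-1/232880) = -166461/116440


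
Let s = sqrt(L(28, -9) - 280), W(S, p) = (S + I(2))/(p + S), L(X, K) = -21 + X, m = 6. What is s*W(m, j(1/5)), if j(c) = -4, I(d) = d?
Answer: 4*I*sqrt(273) ≈ 66.091*I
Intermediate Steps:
W(S, p) = (2 + S)/(S + p) (W(S, p) = (S + 2)/(p + S) = (2 + S)/(S + p))
s = I*sqrt(273) (s = sqrt((-21 + 28) - 280) = sqrt(7 - 280) = sqrt(-273) = I*sqrt(273) ≈ 16.523*I)
s*W(m, j(1/5)) = (I*sqrt(273))*((2 + 6)/(6 - 4)) = (I*sqrt(273))*(8/2) = (I*sqrt(273))*((1/2)*8) = (I*sqrt(273))*4 = 4*I*sqrt(273)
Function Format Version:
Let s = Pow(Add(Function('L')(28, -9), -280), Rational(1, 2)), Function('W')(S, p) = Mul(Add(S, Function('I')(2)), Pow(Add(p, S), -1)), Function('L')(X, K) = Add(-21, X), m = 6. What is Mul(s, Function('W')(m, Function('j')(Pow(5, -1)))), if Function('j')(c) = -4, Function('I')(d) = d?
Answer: Mul(4, I, Pow(273, Rational(1, 2))) ≈ Mul(66.091, I)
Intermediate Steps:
Function('W')(S, p) = Mul(Pow(Add(S, p), -1), Add(2, S)) (Function('W')(S, p) = Mul(Add(S, 2), Pow(Add(p, S), -1)) = Mul(Add(2, S), Pow(Add(S, p), -1)) = Mul(Pow(Add(S, p), -1), Add(2, S)))
s = Mul(I, Pow(273, Rational(1, 2))) (s = Pow(Add(Add(-21, 28), -280), Rational(1, 2)) = Pow(Add(7, -280), Rational(1, 2)) = Pow(-273, Rational(1, 2)) = Mul(I, Pow(273, Rational(1, 2))) ≈ Mul(16.523, I))
Mul(s, Function('W')(m, Function('j')(Pow(5, -1)))) = Mul(Mul(I, Pow(273, Rational(1, 2))), Mul(Pow(Add(6, -4), -1), Add(2, 6))) = Mul(Mul(I, Pow(273, Rational(1, 2))), Mul(Pow(2, -1), 8)) = Mul(Mul(I, Pow(273, Rational(1, 2))), Mul(Rational(1, 2), 8)) = Mul(Mul(I, Pow(273, Rational(1, 2))), 4) = Mul(4, I, Pow(273, Rational(1, 2)))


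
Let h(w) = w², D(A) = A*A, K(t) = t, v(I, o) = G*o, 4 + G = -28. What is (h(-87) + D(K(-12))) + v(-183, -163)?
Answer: 12929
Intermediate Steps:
G = -32 (G = -4 - 28 = -32)
v(I, o) = -32*o
D(A) = A²
(h(-87) + D(K(-12))) + v(-183, -163) = ((-87)² + (-12)²) - 32*(-163) = (7569 + 144) + 5216 = 7713 + 5216 = 12929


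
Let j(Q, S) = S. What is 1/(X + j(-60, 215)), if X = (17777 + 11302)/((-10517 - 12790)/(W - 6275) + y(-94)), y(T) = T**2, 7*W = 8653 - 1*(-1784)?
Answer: 42294731/9232481101 ≈ 0.0045811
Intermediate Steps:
W = 1491 (W = (8653 - 1*(-1784))/7 = (8653 + 1784)/7 = (1/7)*10437 = 1491)
X = 139113936/42294731 (X = (17777 + 11302)/((-10517 - 12790)/(1491 - 6275) + (-94)**2) = 29079/(-23307/(-4784) + 8836) = 29079/(-23307*(-1/4784) + 8836) = 29079/(23307/4784 + 8836) = 29079/(42294731/4784) = 29079*(4784/42294731) = 139113936/42294731 ≈ 3.2892)
1/(X + j(-60, 215)) = 1/(139113936/42294731 + 215) = 1/(9232481101/42294731) = 42294731/9232481101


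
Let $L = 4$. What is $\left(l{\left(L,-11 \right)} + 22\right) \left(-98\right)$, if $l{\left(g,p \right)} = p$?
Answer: $-1078$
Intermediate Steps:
$\left(l{\left(L,-11 \right)} + 22\right) \left(-98\right) = \left(-11 + 22\right) \left(-98\right) = 11 \left(-98\right) = -1078$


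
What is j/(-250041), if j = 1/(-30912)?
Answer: 1/7729267392 ≈ 1.2938e-10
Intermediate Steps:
j = -1/30912 ≈ -3.2350e-5
j/(-250041) = -1/30912/(-250041) = -1/30912*(-1/250041) = 1/7729267392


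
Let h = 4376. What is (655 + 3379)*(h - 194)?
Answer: 16870188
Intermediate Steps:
(655 + 3379)*(h - 194) = (655 + 3379)*(4376 - 194) = 4034*4182 = 16870188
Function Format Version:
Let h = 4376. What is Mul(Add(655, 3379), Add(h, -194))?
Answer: 16870188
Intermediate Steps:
Mul(Add(655, 3379), Add(h, -194)) = Mul(Add(655, 3379), Add(4376, -194)) = Mul(4034, 4182) = 16870188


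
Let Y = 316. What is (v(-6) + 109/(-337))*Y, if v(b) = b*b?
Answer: 3799268/337 ≈ 11274.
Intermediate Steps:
v(b) = b**2
(v(-6) + 109/(-337))*Y = ((-6)**2 + 109/(-337))*316 = (36 + 109*(-1/337))*316 = (36 - 109/337)*316 = (12023/337)*316 = 3799268/337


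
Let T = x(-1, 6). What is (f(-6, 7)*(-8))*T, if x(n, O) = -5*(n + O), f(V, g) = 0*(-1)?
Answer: 0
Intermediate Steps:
f(V, g) = 0
x(n, O) = -5*O - 5*n (x(n, O) = -5*(O + n) = -5*O - 5*n)
T = -25 (T = -5*6 - 5*(-1) = -30 + 5 = -25)
(f(-6, 7)*(-8))*T = (0*(-8))*(-25) = 0*(-25) = 0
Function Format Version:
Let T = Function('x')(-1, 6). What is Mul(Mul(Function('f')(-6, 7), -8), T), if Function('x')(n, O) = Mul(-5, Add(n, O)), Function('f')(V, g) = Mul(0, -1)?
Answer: 0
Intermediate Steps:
Function('f')(V, g) = 0
Function('x')(n, O) = Add(Mul(-5, O), Mul(-5, n)) (Function('x')(n, O) = Mul(-5, Add(O, n)) = Add(Mul(-5, O), Mul(-5, n)))
T = -25 (T = Add(Mul(-5, 6), Mul(-5, -1)) = Add(-30, 5) = -25)
Mul(Mul(Function('f')(-6, 7), -8), T) = Mul(Mul(0, -8), -25) = Mul(0, -25) = 0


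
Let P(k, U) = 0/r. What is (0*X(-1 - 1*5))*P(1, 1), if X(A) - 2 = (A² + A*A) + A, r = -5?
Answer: 0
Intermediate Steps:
P(k, U) = 0 (P(k, U) = 0/(-5) = 0*(-⅕) = 0)
X(A) = 2 + A + 2*A² (X(A) = 2 + ((A² + A*A) + A) = 2 + ((A² + A²) + A) = 2 + (2*A² + A) = 2 + (A + 2*A²) = 2 + A + 2*A²)
(0*X(-1 - 1*5))*P(1, 1) = (0*(2 + (-1 - 1*5) + 2*(-1 - 1*5)²))*0 = (0*(2 + (-1 - 5) + 2*(-1 - 5)²))*0 = (0*(2 - 6 + 2*(-6)²))*0 = (0*(2 - 6 + 2*36))*0 = (0*(2 - 6 + 72))*0 = (0*68)*0 = 0*0 = 0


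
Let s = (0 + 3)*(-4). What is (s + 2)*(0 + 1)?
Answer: -10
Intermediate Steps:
s = -12 (s = 3*(-4) = -12)
(s + 2)*(0 + 1) = (-12 + 2)*(0 + 1) = -10*1 = -10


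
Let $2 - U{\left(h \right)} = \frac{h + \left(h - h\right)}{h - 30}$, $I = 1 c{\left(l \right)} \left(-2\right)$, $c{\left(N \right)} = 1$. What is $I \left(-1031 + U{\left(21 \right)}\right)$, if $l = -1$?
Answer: $\frac{6160}{3} \approx 2053.3$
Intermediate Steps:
$I = -2$ ($I = 1 \cdot 1 \left(-2\right) = 1 \left(-2\right) = -2$)
$U{\left(h \right)} = 2 - \frac{h}{-30 + h}$ ($U{\left(h \right)} = 2 - \frac{h + \left(h - h\right)}{h - 30} = 2 - \frac{h + 0}{-30 + h} = 2 - \frac{h}{-30 + h}$)
$I \left(-1031 + U{\left(21 \right)}\right) = - 2 \left(-1031 + \frac{-60 + 21}{-30 + 21}\right) = - 2 \left(-1031 + \frac{1}{-9} \left(-39\right)\right) = - 2 \left(-1031 - - \frac{13}{3}\right) = - 2 \left(-1031 + \frac{13}{3}\right) = \left(-2\right) \left(- \frac{3080}{3}\right) = \frac{6160}{3}$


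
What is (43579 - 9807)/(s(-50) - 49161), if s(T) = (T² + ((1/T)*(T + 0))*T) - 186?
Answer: -33772/46897 ≈ -0.72013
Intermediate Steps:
s(T) = -186 + T + T² (s(T) = (T² + (T/T)*T) - 186 = (T² + 1*T) - 186 = (T² + T) - 186 = (T + T²) - 186 = -186 + T + T²)
(43579 - 9807)/(s(-50) - 49161) = (43579 - 9807)/((-186 - 50 + (-50)²) - 49161) = 33772/((-186 - 50 + 2500) - 49161) = 33772/(2264 - 49161) = 33772/(-46897) = 33772*(-1/46897) = -33772/46897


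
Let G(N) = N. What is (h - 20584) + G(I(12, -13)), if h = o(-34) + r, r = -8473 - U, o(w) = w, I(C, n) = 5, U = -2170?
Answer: -26916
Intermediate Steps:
r = -6303 (r = -8473 - 1*(-2170) = -8473 + 2170 = -6303)
h = -6337 (h = -34 - 6303 = -6337)
(h - 20584) + G(I(12, -13)) = (-6337 - 20584) + 5 = -26921 + 5 = -26916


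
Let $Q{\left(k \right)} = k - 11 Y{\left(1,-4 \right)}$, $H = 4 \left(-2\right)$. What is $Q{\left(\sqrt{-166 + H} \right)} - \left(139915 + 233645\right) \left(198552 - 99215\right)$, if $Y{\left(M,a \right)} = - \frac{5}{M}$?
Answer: $-37108329665 + i \sqrt{174} \approx -3.7108 \cdot 10^{10} + 13.191 i$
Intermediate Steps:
$H = -8$
$Q{\left(k \right)} = 55 + k$ ($Q{\left(k \right)} = k - 11 \left(- \frac{5}{1}\right) = k - 11 \left(\left(-5\right) 1\right) = k - -55 = k + 55 = 55 + k$)
$Q{\left(\sqrt{-166 + H} \right)} - \left(139915 + 233645\right) \left(198552 - 99215\right) = \left(55 + \sqrt{-166 - 8}\right) - \left(139915 + 233645\right) \left(198552 - 99215\right) = \left(55 + \sqrt{-174}\right) - 373560 \cdot 99337 = \left(55 + i \sqrt{174}\right) - 37108329720 = -37108329665 + i \sqrt{174}$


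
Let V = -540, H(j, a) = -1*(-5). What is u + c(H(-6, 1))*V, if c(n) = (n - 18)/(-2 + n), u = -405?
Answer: 1935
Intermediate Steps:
H(j, a) = 5
c(n) = (-18 + n)/(-2 + n)
u + c(H(-6, 1))*V = -405 + ((-18 + 5)/(-2 + 5))*(-540) = -405 + (-13/3)*(-540) = -405 + ((⅓)*(-13))*(-540) = -405 - 13/3*(-540) = -405 + 2340 = 1935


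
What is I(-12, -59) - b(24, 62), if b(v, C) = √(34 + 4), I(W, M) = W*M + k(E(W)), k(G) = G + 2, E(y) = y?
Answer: 698 - √38 ≈ 691.84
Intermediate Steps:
k(G) = 2 + G
I(W, M) = 2 + W + M*W (I(W, M) = W*M + (2 + W) = M*W + (2 + W) = 2 + W + M*W)
b(v, C) = √38
I(-12, -59) - b(24, 62) = (2 - 12 - 59*(-12)) - √38 = (2 - 12 + 708) - √38 = 698 - √38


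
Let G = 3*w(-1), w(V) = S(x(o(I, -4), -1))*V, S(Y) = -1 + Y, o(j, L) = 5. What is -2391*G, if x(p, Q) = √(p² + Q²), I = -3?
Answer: -7173 + 7173*√26 ≈ 29402.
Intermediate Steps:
x(p, Q) = √(Q² + p²)
w(V) = V*(-1 + √26) (w(V) = (-1 + √((-1)² + 5²))*V = (-1 + √(1 + 25))*V = (-1 + √26)*V = V*(-1 + √26))
G = 3 - 3*√26 (G = 3*(-(-1 + √26)) = 3*(1 - √26) = 3 - 3*√26 ≈ -12.297)
-2391*G = -2391*(3 - 3*√26) = -7173 + 7173*√26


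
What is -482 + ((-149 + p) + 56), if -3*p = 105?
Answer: -610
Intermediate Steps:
p = -35 (p = -⅓*105 = -35)
-482 + ((-149 + p) + 56) = -482 + ((-149 - 35) + 56) = -482 + (-184 + 56) = -482 - 128 = -610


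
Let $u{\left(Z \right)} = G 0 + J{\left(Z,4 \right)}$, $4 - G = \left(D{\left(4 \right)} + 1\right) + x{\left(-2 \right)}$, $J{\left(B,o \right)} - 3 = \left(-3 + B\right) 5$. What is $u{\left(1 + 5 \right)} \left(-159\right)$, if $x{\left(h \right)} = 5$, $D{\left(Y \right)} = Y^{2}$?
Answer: $-2862$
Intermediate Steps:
$J{\left(B,o \right)} = -12 + 5 B$ ($J{\left(B,o \right)} = 3 + \left(-3 + B\right) 5 = 3 + \left(-15 + 5 B\right) = -12 + 5 B$)
$G = -18$ ($G = 4 - \left(\left(4^{2} + 1\right) + 5\right) = 4 - \left(\left(16 + 1\right) + 5\right) = 4 - \left(17 + 5\right) = 4 - 22 = -18$)
$u{\left(Z \right)} = -12 + 5 Z$ ($u{\left(Z \right)} = \left(-18\right) 0 + \left(-12 + 5 Z\right) = 0 + \left(-12 + 5 Z\right) = -12 + 5 Z$)
$u{\left(1 + 5 \right)} \left(-159\right) = \left(-12 + 5 \left(1 + 5\right)\right) \left(-159\right) = \left(-12 + 5 \cdot 6\right) \left(-159\right) = \left(-12 + 30\right) \left(-159\right) = 18 \left(-159\right) = -2862$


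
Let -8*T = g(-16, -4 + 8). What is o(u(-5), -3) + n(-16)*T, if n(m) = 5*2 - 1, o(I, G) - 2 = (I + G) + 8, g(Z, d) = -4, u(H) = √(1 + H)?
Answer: 23/2 + 2*I ≈ 11.5 + 2.0*I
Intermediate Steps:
o(I, G) = 10 + G + I (o(I, G) = 2 + ((I + G) + 8) = 2 + ((G + I) + 8) = 2 + (8 + G + I) = 10 + G + I)
n(m) = 9 (n(m) = 10 - 1 = 9)
T = ½ (T = -⅛*(-4) = ½ ≈ 0.50000)
o(u(-5), -3) + n(-16)*T = (10 - 3 + √(1 - 5)) + 9*(½) = (10 - 3 + √(-4)) + 9/2 = (10 - 3 + 2*I) + 9/2 = (7 + 2*I) + 9/2 = 23/2 + 2*I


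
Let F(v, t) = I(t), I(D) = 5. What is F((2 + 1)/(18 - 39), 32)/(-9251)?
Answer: -5/9251 ≈ -0.00054048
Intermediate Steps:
F(v, t) = 5
F((2 + 1)/(18 - 39), 32)/(-9251) = 5/(-9251) = 5*(-1/9251) = -5/9251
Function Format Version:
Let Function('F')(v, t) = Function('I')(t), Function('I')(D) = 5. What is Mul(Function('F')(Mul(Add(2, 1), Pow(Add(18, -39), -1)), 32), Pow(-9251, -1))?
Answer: Rational(-5, 9251) ≈ -0.00054048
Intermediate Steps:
Function('F')(v, t) = 5
Mul(Function('F')(Mul(Add(2, 1), Pow(Add(18, -39), -1)), 32), Pow(-9251, -1)) = Mul(5, Pow(-9251, -1)) = Mul(5, Rational(-1, 9251)) = Rational(-5, 9251)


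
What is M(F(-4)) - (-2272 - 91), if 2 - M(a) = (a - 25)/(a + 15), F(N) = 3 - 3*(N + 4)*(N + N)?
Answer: 21296/9 ≈ 2366.2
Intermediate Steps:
F(N) = 3 - 6*N*(4 + N) (F(N) = 3 - 3*(4 + N)*2*N = 3 - 6*N*(4 + N))
M(a) = 2 - (-25 + a)/(15 + a) (M(a) = 2 - (a - 25)/(a + 15) = 2 - (-25 + a)/(15 + a))
M(F(-4)) - (-2272 - 91) = (55 + (3 - 24*(-4) - 6*(-4)**2))/(15 + (3 - 24*(-4) - 6*(-4)**2)) - (-2272 - 91) = (55 + (3 + 96 - 6*16))/(15 + (3 + 96 - 6*16)) - 1*(-2363) = (55 + (3 + 96 - 96))/(15 + (3 + 96 - 96)) + 2363 = (55 + 3)/(15 + 3) + 2363 = 58/18 + 2363 = (1/18)*58 + 2363 = 29/9 + 2363 = 21296/9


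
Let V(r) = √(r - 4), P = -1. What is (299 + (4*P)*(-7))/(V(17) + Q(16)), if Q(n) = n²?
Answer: 27904/21841 - 109*√13/21841 ≈ 1.2596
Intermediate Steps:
V(r) = √(-4 + r)
(299 + (4*P)*(-7))/(V(17) + Q(16)) = (299 + (4*(-1))*(-7))/(√(-4 + 17) + 16²) = (299 - 4*(-7))/(√13 + 256) = (299 + 28)/(256 + √13) = 327/(256 + √13)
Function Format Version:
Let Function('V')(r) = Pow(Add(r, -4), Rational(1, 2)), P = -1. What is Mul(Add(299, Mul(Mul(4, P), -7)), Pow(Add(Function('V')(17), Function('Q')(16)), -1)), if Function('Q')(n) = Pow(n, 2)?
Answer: Add(Rational(27904, 21841), Mul(Rational(-109, 21841), Pow(13, Rational(1, 2)))) ≈ 1.2596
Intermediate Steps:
Function('V')(r) = Pow(Add(-4, r), Rational(1, 2))
Mul(Add(299, Mul(Mul(4, P), -7)), Pow(Add(Function('V')(17), Function('Q')(16)), -1)) = Mul(Add(299, Mul(Mul(4, -1), -7)), Pow(Add(Pow(Add(-4, 17), Rational(1, 2)), Pow(16, 2)), -1)) = Mul(Add(299, Mul(-4, -7)), Pow(Add(Pow(13, Rational(1, 2)), 256), -1)) = Mul(Add(299, 28), Pow(Add(256, Pow(13, Rational(1, 2))), -1)) = Mul(327, Pow(Add(256, Pow(13, Rational(1, 2))), -1))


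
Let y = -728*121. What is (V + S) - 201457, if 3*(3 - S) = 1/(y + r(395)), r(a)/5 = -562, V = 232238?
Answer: 8394612097/272694 ≈ 30784.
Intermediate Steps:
r(a) = -2810 (r(a) = 5*(-562) = -2810)
y = -88088
S = 818083/272694 (S = 3 - 1/(3*(-88088 - 2810)) = 3 - 1/3/(-90898) = 3 - 1/3*(-1/90898) = 3 + 1/272694 = 818083/272694 ≈ 3.0000)
(V + S) - 201457 = (232238 + 818083/272694) - 201457 = 63330727255/272694 - 201457 = 8394612097/272694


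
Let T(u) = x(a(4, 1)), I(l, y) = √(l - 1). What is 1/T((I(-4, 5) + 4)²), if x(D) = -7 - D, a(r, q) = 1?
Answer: -⅛ ≈ -0.12500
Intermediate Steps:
I(l, y) = √(-1 + l)
T(u) = -8 (T(u) = -7 - 1*1 = -7 - 1 = -8)
1/T((I(-4, 5) + 4)²) = 1/(-8) = -⅛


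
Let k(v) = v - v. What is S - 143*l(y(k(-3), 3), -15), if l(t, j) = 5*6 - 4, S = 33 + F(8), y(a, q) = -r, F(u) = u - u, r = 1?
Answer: -3685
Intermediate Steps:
F(u) = 0
k(v) = 0
y(a, q) = -1 (y(a, q) = -1*1 = -1)
S = 33 (S = 33 + 0 = 33)
l(t, j) = 26 (l(t, j) = 30 - 4 = 26)
S - 143*l(y(k(-3), 3), -15) = 33 - 143*26 = 33 - 3718 = -3685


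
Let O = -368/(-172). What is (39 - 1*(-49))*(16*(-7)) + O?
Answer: -423716/43 ≈ -9853.9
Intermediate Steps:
O = 92/43 (O = -368*(-1/172) = 92/43 ≈ 2.1395)
(39 - 1*(-49))*(16*(-7)) + O = (39 - 1*(-49))*(16*(-7)) + 92/43 = (39 + 49)*(-112) + 92/43 = 88*(-112) + 92/43 = -9856 + 92/43 = -423716/43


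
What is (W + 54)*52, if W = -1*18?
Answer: 1872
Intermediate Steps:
W = -18
(W + 54)*52 = (-18 + 54)*52 = 36*52 = 1872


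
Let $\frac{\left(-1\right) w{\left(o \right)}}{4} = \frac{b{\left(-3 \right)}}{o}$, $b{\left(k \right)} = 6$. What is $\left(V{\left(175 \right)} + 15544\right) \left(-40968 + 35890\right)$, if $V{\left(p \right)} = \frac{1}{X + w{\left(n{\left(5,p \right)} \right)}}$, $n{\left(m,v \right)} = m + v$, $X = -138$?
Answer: $- \frac{81773961467}{1036} \approx -7.8932 \cdot 10^{7}$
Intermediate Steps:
$w{\left(o \right)} = - \frac{24}{o}$ ($w{\left(o \right)} = - 4 \frac{6}{o} = - \frac{24}{o}$)
$V{\left(p \right)} = \frac{1}{-138 - \frac{24}{5 + p}}$
$\left(V{\left(175 \right)} + 15544\right) \left(-40968 + 35890\right) = \left(\frac{-5 - 175}{6 \left(119 + 23 \cdot 175\right)} + 15544\right) \left(-40968 + 35890\right) = \left(\frac{-5 - 175}{6 \left(119 + 4025\right)} + 15544\right) \left(-5078\right) = \left(\frac{1}{6} \cdot \frac{1}{4144} \left(-180\right) + 15544\right) \left(-5078\right) = \left(- \frac{15}{2072} + 15544\right) \left(-5078\right) = \frac{32207153}{2072} \left(-5078\right) = - \frac{81773961467}{1036}$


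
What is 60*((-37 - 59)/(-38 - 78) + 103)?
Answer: 180660/29 ≈ 6229.7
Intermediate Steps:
60*((-37 - 59)/(-38 - 78) + 103) = 60*(-96/(-116) + 103) = 60*(-96*(-1/116) + 103) = 60*(24/29 + 103) = 60*(3011/29) = 180660/29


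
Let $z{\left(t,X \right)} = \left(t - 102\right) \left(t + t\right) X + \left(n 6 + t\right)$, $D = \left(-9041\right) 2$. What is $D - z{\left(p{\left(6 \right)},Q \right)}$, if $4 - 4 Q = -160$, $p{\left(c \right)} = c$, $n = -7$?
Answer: $29186$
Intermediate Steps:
$Q = 41$ ($Q = 1 - -40 = 1 + 40 = 41$)
$D = -18082$
$z{\left(t,X \right)} = -42 + t + 2 X t \left(-102 + t\right)$ ($z{\left(t,X \right)} = \left(t - 102\right) \left(t + t\right) X + \left(\left(-7\right) 6 + t\right) = \left(-102 + t\right) 2 t X + \left(-42 + t\right) = 2 t \left(-102 + t\right) X + \left(-42 + t\right) = 2 X t \left(-102 + t\right) + \left(-42 + t\right) = -42 + t + 2 X t \left(-102 + t\right)$)
$D - z{\left(p{\left(6 \right)},Q \right)} = -18082 - \left(-42 + 6 - 8364 \cdot 6 + 2 \cdot 41 \cdot 6^{2}\right) = -18082 - \left(-42 + 6 - 50184 + 2 \cdot 41 \cdot 36\right) = -18082 - \left(-42 + 6 - 50184 + 2952\right) = -18082 - -47268 = -18082 + 47268 = 29186$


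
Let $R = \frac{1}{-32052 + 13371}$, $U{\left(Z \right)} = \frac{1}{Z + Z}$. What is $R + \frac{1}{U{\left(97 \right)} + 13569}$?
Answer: $\frac{991727}{49175621547} \approx 2.0167 \cdot 10^{-5}$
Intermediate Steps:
$U{\left(Z \right)} = \frac{1}{2 Z}$
$R = - \frac{1}{18681}$ ($R = \frac{1}{-18681} = - \frac{1}{18681} \approx -5.353 \cdot 10^{-5}$)
$R + \frac{1}{U{\left(97 \right)} + 13569} = - \frac{1}{18681} + \frac{1}{\frac{1}{2 \cdot 97} + 13569} = - \frac{1}{18681} + \frac{1}{\frac{1}{2} \cdot \frac{1}{97} + 13569} = - \frac{1}{18681} + \frac{1}{\frac{1}{194} + 13569} = - \frac{1}{18681} + \frac{1}{\frac{2632387}{194}} = - \frac{1}{18681} + \frac{194}{2632387} = \frac{991727}{49175621547}$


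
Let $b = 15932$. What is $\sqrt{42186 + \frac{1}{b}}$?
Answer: $\frac{\sqrt{2677003586999}}{7966} \approx 205.39$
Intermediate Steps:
$\sqrt{42186 + \frac{1}{b}} = \sqrt{42186 + \frac{1}{15932}} = \sqrt{\frac{672107353}{15932}} = \frac{\sqrt{2677003586999}}{7966}$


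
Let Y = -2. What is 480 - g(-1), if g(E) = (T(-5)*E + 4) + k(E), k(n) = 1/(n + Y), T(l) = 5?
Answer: 1444/3 ≈ 481.33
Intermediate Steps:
k(n) = 1/(-2 + n) (k(n) = 1/(n - 2) = 1/(-2 + n))
g(E) = 4 + 1/(-2 + E) + 5*E (g(E) = (5*E + 4) + 1/(-2 + E) = (4 + 5*E) + 1/(-2 + E) = 4 + 1/(-2 + E) + 5*E)
480 - g(-1) = 480 - (1 + (-2 - 1)*(4 + 5*(-1)))/(-2 - 1) = 480 - (1 - 3*(4 - 5))/(-3) = 480 - (-1)*(1 - 3*(-1))/3 = 480 - (-1)*(1 + 3)/3 = 480 - (-1)*4/3 = 480 - 1*(-4/3) = 480 + 4/3 = 1444/3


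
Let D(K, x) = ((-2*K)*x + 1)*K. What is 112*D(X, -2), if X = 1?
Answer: 560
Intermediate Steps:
D(K, x) = K*(1 - 2*K*x) (D(K, x) = (-2*K*x + 1)*K = (1 - 2*K*x)*K = K*(1 - 2*K*x))
112*D(X, -2) = 112*(1*(1 - 2*1*(-2))) = 112*(1*(1 + 4)) = 112*(1*5) = 112*5 = 560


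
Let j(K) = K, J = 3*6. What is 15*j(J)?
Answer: 270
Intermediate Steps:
J = 18
15*j(J) = 15*18 = 270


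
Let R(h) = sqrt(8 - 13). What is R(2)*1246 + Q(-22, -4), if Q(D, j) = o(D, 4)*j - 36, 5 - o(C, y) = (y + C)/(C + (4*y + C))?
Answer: -374/7 + 1246*I*sqrt(5) ≈ -53.429 + 2786.1*I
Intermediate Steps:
o(C, y) = 5 - (C + y)/(2*C + 4*y) (o(C, y) = 5 - (y + C)/(C + (4*y + C)) = 5 - (C + y)/(C + (C + 4*y)) = 5 - (C + y)/(2*C + 4*y))
Q(D, j) = -36 + j*(76 + 9*D)/(2*(8 + D)) (Q(D, j) = ((9*D + 19*4)/(2*(D + 2*4)))*j - 36 = ((9*D + 76)/(2*(D + 8)))*j - 36 = ((76 + 9*D)/(2*(8 + D)))*j - 36 = j*(76 + 9*D)/(2*(8 + D)) - 36 = -36 + j*(76 + 9*D)/(2*(8 + D)))
R(h) = I*sqrt(5) (R(h) = sqrt(-5) = I*sqrt(5))
R(2)*1246 + Q(-22, -4) = (I*sqrt(5))*1246 + (-576 - 72*(-22) - 4*(76 + 9*(-22)))/(2*(8 - 22)) = 1246*I*sqrt(5) + (1/2)*(-576 + 1584 - 4*(76 - 198))/(-14) = 1246*I*sqrt(5) + (1/2)*(-1/14)*(-576 + 1584 - 4*(-122)) = 1246*I*sqrt(5) + (1/2)*(-1/14)*(-576 + 1584 + 488) = 1246*I*sqrt(5) + (1/2)*(-1/14)*1496 = 1246*I*sqrt(5) - 374/7 = -374/7 + 1246*I*sqrt(5)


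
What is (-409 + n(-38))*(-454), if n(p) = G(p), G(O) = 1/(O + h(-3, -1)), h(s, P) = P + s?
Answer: 3899633/21 ≈ 1.8570e+5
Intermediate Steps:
G(O) = 1/(-4 + O) (G(O) = 1/(O + (-1 - 3)) = 1/(O - 4) = 1/(-4 + O))
n(p) = 1/(-4 + p)
(-409 + n(-38))*(-454) = (-409 + 1/(-4 - 38))*(-454) = (-409 + 1/(-42))*(-454) = (-409 - 1/42)*(-454) = -17179/42*(-454) = 3899633/21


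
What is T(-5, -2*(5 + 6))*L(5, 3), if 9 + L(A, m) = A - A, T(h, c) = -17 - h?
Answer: 108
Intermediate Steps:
L(A, m) = -9 (L(A, m) = -9 + (A - A) = -9 + 0 = -9)
T(-5, -2*(5 + 6))*L(5, 3) = (-17 - 1*(-5))*(-9) = (-17 + 5)*(-9) = -12*(-9) = 108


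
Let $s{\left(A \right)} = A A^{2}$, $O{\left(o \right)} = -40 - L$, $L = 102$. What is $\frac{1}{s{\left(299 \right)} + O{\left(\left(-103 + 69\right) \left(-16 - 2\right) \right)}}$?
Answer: $\frac{1}{26730757} \approx 3.741 \cdot 10^{-8}$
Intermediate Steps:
$O{\left(o \right)} = -142$ ($O{\left(o \right)} = -40 - 102 = -142$)
$s{\left(A \right)} = A^{3}$
$\frac{1}{s{\left(299 \right)} + O{\left(\left(-103 + 69\right) \left(-16 - 2\right) \right)}} = \frac{1}{299^{3} - 142} = \frac{1}{26730899 - 142} = \frac{1}{26730757}$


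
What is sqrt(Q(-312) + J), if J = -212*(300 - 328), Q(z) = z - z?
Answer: 4*sqrt(371) ≈ 77.045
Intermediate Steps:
Q(z) = 0
J = 5936 (J = -212*(-28) = 5936)
sqrt(Q(-312) + J) = sqrt(0 + 5936) = sqrt(5936) = 4*sqrt(371)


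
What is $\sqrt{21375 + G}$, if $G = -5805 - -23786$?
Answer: $2 \sqrt{9839} \approx 198.38$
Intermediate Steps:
$G = 17981$ ($G = -5805 + 23786 = 17981$)
$\sqrt{21375 + G} = \sqrt{21375 + 17981} = \sqrt{39356} = 2 \sqrt{9839}$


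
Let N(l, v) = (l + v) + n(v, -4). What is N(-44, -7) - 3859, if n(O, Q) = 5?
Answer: -3905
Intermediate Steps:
N(l, v) = 5 + l + v (N(l, v) = (l + v) + 5 = 5 + l + v)
N(-44, -7) - 3859 = (5 - 44 - 7) - 3859 = -46 - 3859 = -3905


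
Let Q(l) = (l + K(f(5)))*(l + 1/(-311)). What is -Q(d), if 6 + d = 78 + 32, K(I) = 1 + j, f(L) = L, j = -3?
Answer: -3298986/311 ≈ -10608.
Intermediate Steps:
K(I) = -2 (K(I) = 1 - 3 = -2)
d = 104 (d = -6 + (78 + 32) = -6 + 110 = 104)
Q(l) = (-2 + l)*(-1/311 + l) (Q(l) = (l - 2)*(l + 1/(-311)) = (-2 + l)*(l - 1/311) = (-2 + l)*(-1/311 + l))
-Q(d) = -(2/311 + 104**2 - 623/311*104) = -(2/311 + 10816 - 64792/311) = -1*3298986/311 = -3298986/311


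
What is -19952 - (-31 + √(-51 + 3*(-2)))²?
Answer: -20856 + 62*I*√57 ≈ -20856.0 + 468.09*I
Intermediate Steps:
-19952 - (-31 + √(-51 + 3*(-2)))² = -19952 - (-31 + √(-51 - 6))² = -19952 - (-31 + √(-57))² = -19952 - (-31 + I*√57)²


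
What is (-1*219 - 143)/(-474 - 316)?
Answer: 181/395 ≈ 0.45823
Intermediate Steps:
(-1*219 - 143)/(-474 - 316) = (-219 - 143)/(-790) = -362*(-1/790) = 181/395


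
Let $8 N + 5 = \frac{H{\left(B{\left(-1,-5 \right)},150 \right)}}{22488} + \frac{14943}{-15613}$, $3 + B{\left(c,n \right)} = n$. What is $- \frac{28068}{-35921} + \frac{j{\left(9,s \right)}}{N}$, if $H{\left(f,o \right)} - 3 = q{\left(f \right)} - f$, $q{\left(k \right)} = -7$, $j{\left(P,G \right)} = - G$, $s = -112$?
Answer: $- \frac{2810422658899092}{18782205914323} \approx -149.63$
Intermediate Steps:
$B{\left(c,n \right)} = -3 + n$
$H{\left(f,o \right)} = -4 - f$ ($H{\left(f,o \right)} = 3 - \left(7 + f\right) = -4 - f$)
$N = - \frac{522875363}{702210288}$ ($N = - \frac{5}{8} + \frac{\frac{-4 - \left(-3 - 5\right)}{22488} + \frac{14943}{-15613}}{8} = - \frac{5}{8} + \frac{\left(-4 - -8\right) \frac{1}{22488} + 14943 \left(- \frac{1}{15613}\right)}{8} = - \frac{5}{8} + \frac{\left(-4 + 8\right) \frac{1}{22488} - \frac{14943}{15613}}{8} = - \frac{5}{8} + \frac{4 \cdot \frac{1}{22488} - \frac{14943}{15613}}{8} = - \frac{5}{8} + \frac{\frac{1}{5622} - \frac{14943}{15613}}{8} = - \frac{5}{8} + \frac{1}{8} \left(- \frac{83993933}{87776286}\right) = - \frac{5}{8} - \frac{83993933}{702210288} = - \frac{522875363}{702210288} \approx -0.74461$)
$- \frac{28068}{-35921} + \frac{j{\left(9,s \right)}}{N} = - \frac{28068}{-35921} + \frac{\left(-1\right) \left(-112\right)}{- \frac{522875363}{702210288}} = \left(-28068\right) \left(- \frac{1}{35921}\right) + 112 \left(- \frac{702210288}{522875363}\right) = \frac{28068}{35921} - \frac{78647552256}{522875363} = - \frac{2810422658899092}{18782205914323}$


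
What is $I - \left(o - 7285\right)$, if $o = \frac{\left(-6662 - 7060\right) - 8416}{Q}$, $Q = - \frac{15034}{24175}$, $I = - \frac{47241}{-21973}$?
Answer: $- \frac{4676196492693}{165171041} \approx -28311.0$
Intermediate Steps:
$I = \frac{47241}{21973}$ ($I = \left(-47241\right) \left(- \frac{1}{21973}\right) = \frac{47241}{21973} \approx 2.15$)
$Q = - \frac{15034}{24175}$ ($Q = \left(-15034\right) \frac{1}{24175} = - \frac{15034}{24175} \approx -0.62188$)
$o = \frac{267593075}{7517}$ ($o = \frac{\left(-6662 - 7060\right) - 8416}{- \frac{15034}{24175}} = \left(-13722 - 8416\right) \left(- \frac{24175}{15034}\right) = \left(-22138\right) \left(- \frac{24175}{15034}\right) = \frac{267593075}{7517} \approx 35598.0$)
$I - \left(o - 7285\right) = \frac{47241}{21973} - \left(\frac{267593075}{7517} - 7285\right) = \frac{47241}{21973} - \frac{212831730}{7517} = - \frac{4676196492693}{165171041}$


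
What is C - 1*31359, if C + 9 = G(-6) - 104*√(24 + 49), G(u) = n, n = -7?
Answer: -31375 - 104*√73 ≈ -32264.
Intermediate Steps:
G(u) = -7
C = -16 - 104*√73 (C = -9 + (-7 - 104*√(24 + 49)) = -9 + (-7 - 104*√73) = -16 - 104*√73 ≈ -904.58)
C - 1*31359 = (-16 - 104*√73) - 1*31359 = (-16 - 104*√73) - 31359 = -31375 - 104*√73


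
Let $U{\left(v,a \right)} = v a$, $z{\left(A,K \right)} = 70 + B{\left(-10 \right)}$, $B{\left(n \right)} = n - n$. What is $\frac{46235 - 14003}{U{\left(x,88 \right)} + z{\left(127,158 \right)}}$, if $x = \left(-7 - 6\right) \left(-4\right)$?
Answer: $\frac{16116}{2323} \approx 6.9376$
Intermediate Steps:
$x = 52$ ($x = \left(-13\right) \left(-4\right) = 52$)
$B{\left(n \right)} = 0$
$z{\left(A,K \right)} = 70$ ($z{\left(A,K \right)} = 70 + 0 = 70$)
$U{\left(v,a \right)} = a v$
$\frac{46235 - 14003}{U{\left(x,88 \right)} + z{\left(127,158 \right)}} = \frac{46235 - 14003}{88 \cdot 52 + 70} = \frac{32232}{4576 + 70} = \frac{32232}{4646} = 32232 \cdot \frac{1}{4646} = \frac{16116}{2323}$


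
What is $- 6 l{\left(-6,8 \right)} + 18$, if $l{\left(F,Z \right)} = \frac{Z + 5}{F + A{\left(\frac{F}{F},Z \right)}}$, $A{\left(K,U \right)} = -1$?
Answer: $\frac{204}{7} \approx 29.143$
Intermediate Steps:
$l{\left(F,Z \right)} = \frac{5 + Z}{-1 + F}$ ($l{\left(F,Z \right)} = \frac{Z + 5}{F - 1} = \frac{5 + Z}{-1 + F}$)
$- 6 l{\left(-6,8 \right)} + 18 = - 6 \frac{5 + 8}{-1 - 6} + 18 = - 6 \frac{1}{-7} \cdot 13 + 18 = - 6 \left(\left(- \frac{1}{7}\right) 13\right) + 18 = \left(-6\right) \left(- \frac{13}{7}\right) + 18 = \frac{78}{7} + 18 = \frac{204}{7}$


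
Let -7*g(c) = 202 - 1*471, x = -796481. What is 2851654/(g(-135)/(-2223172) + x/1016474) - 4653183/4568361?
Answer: -162776250258754384537529/44728343470770855 ≈ -3.6392e+6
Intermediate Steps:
g(c) = 269/7 (g(c) = -(202 - 1*471)/7 = -(202 - 471)/7 = -⅐*(-269) = 269/7)
2851654/(g(-135)/(-2223172) + x/1016474) - 4653183/4568361 = 2851654/((269/7)/(-2223172) - 796481/1016474) - 4653183/4568361 = 2851654/((269/7)*(-1/2223172) - 796481*1/1016474) - 4653183*1/4568361 = 2851654/(-269/15562204 - 796481/1016474) - 7351/7217 = 2851654/(-6197636617815/7909287874348) - 7351/7217 = 2851654*(-7909287874348/6197636617815) - 7351/7217 = -22554552404035971592/6197636617815 - 7351/7217 = -162776250258754384537529/44728343470770855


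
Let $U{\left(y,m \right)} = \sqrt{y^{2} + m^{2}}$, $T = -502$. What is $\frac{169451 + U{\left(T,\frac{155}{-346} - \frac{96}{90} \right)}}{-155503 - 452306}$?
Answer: $- \frac{169451}{607809} - \frac{\sqrt{6788066739721}}{3154528710} \approx -0.27962$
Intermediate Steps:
$U{\left(y,m \right)} = \sqrt{m^{2} + y^{2}}$
$\frac{169451 + U{\left(T,\frac{155}{-346} - \frac{96}{90} \right)}}{-155503 - 452306} = \frac{169451 + \sqrt{\left(\frac{155}{-346} - \frac{96}{90}\right)^{2} + \left(-502\right)^{2}}}{-155503 - 452306} = \frac{169451 + \sqrt{\left(155 \left(- \frac{1}{346}\right) - \frac{16}{15}\right)^{2} + 252004}}{-607809} = \left(169451 + \sqrt{\left(- \frac{155}{346} - \frac{16}{15}\right)^{2} + 252004}\right) \left(- \frac{1}{607809}\right) = \left(169451 + \sqrt{\left(- \frac{7861}{5190}\right)^{2} + 252004}\right) \left(- \frac{1}{607809}\right) = \left(169451 + \sqrt{\frac{61795321}{26936100} + 252004}\right) \left(- \frac{1}{607809}\right) = \left(169451 + \sqrt{\frac{6788066739721}{26936100}}\right) \left(- \frac{1}{607809}\right) = \left(169451 + \frac{\sqrt{6788066739721}}{5190}\right) \left(- \frac{1}{607809}\right) = - \frac{169451}{607809} - \frac{\sqrt{6788066739721}}{3154528710}$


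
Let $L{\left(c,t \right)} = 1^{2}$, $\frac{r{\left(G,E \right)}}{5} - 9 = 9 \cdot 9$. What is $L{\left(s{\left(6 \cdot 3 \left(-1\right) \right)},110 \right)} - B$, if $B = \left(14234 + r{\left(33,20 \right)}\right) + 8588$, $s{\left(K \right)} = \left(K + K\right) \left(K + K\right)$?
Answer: $-23271$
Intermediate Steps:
$r{\left(G,E \right)} = 450$ ($r{\left(G,E \right)} = 45 + 5 \cdot 9 \cdot 9 = 45 + 5 \cdot 81 = 45 + 405 = 450$)
$s{\left(K \right)} = 4 K^{2}$ ($s{\left(K \right)} = 2 K 2 K = 4 K^{2}$)
$B = 23272$ ($B = \left(14234 + 450\right) + 8588 = 14684 + 8588 = 23272$)
$L{\left(c,t \right)} = 1$
$L{\left(s{\left(6 \cdot 3 \left(-1\right) \right)},110 \right)} - B = 1 - 23272 = -23271$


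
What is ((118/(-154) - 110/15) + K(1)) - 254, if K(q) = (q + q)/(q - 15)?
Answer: -8654/33 ≈ -262.24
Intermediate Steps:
K(q) = 2*q/(-15 + q) (K(q) = (2*q)/(-15 + q) = 2*q/(-15 + q))
((118/(-154) - 110/15) + K(1)) - 254 = ((118/(-154) - 110/15) + 2*1/(-15 + 1)) - 254 = ((118*(-1/154) - 110*1/15) + 2*1/(-14)) - 254 = ((-59/77 - 22/3) + 2*1*(-1/14)) - 254 = (-1871/231 - ⅐) - 254 = -272/33 - 254 = -8654/33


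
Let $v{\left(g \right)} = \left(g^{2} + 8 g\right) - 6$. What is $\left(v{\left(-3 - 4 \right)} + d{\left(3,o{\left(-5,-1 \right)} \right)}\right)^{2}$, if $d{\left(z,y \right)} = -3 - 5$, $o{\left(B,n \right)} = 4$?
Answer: $441$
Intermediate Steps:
$d{\left(z,y \right)} = -8$
$v{\left(g \right)} = -6 + g^{2} + 8 g$
$\left(v{\left(-3 - 4 \right)} + d{\left(3,o{\left(-5,-1 \right)} \right)}\right)^{2} = \left(\left(-6 + \left(-3 - 4\right)^{2} + 8 \left(-3 - 4\right)\right) - 8\right)^{2} = \left(\left(-6 + \left(-7\right)^{2} + 8 \left(-7\right)\right) - 8\right)^{2} = \left(\left(-6 + 49 - 56\right) - 8\right)^{2} = \left(-13 - 8\right)^{2} = \left(-21\right)^{2} = 441$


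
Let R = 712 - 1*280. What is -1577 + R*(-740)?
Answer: -321257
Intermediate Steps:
R = 432 (R = 712 - 280 = 432)
-1577 + R*(-740) = -1577 + 432*(-740) = -1577 - 319680 = -321257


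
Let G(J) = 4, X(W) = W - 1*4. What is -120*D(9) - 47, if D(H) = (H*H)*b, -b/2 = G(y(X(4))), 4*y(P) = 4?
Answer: 77713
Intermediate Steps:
X(W) = -4 + W (X(W) = W - 4 = -4 + W)
y(P) = 1 (y(P) = (¼)*4 = 1)
b = -8 (b = -2*4 = -8)
D(H) = -8*H² (D(H) = (H*H)*(-8) = H²*(-8) = -8*H²)
-120*D(9) - 47 = -(-960)*9² - 47 = -(-960)*81 - 47 = -120*(-648) - 47 = 77760 - 47 = 77713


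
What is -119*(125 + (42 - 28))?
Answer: -16541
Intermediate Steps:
-119*(125 + (42 - 28)) = -119*(125 + 14) = -119*139 = -16541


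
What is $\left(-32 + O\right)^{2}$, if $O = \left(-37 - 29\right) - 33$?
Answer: $17161$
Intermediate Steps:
$O = -99$ ($O = -66 - 33 = -99$)
$\left(-32 + O\right)^{2} = \left(-32 - 99\right)^{2} = \left(-131\right)^{2} = 17161$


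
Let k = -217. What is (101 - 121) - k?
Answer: 197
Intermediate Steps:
(101 - 121) - k = (101 - 121) - 1*(-217) = -20 + 217 = 197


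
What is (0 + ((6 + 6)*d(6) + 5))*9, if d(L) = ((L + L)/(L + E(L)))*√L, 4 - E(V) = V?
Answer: 45 + 324*√6 ≈ 838.63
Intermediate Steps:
E(V) = 4 - V
d(L) = L^(3/2)/2 (d(L) = ((L + L)/(L + (4 - L)))*√L = ((2*L)/4)*√L = ((2*L)*(¼))*√L = (L/2)*√L = L^(3/2)/2)
(0 + ((6 + 6)*d(6) + 5))*9 = (0 + ((6 + 6)*(6^(3/2)/2) + 5))*9 = (0 + (12*((6*√6)/2) + 5))*9 = (0 + (12*(3*√6) + 5))*9 = (0 + (36*√6 + 5))*9 = (0 + (5 + 36*√6))*9 = (5 + 36*√6)*9 = 45 + 324*√6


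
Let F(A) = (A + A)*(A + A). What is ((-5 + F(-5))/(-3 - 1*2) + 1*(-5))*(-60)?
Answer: 1440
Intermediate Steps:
F(A) = 4*A² (F(A) = (2*A)*(2*A) = 4*A²)
((-5 + F(-5))/(-3 - 1*2) + 1*(-5))*(-60) = ((-5 + 4*(-5)²)/(-3 - 1*2) + 1*(-5))*(-60) = ((-5 + 4*25)/(-3 - 2) - 5)*(-60) = ((-5 + 100)/(-5) - 5)*(-60) = (95*(-⅕) - 5)*(-60) = (-19 - 5)*(-60) = -24*(-60) = 1440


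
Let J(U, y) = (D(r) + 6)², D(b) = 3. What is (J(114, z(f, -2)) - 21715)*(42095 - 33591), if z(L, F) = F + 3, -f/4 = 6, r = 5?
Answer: -183975536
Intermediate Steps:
f = -24 (f = -4*6 = -24)
z(L, F) = 3 + F
J(U, y) = 81 (J(U, y) = (3 + 6)² = 9² = 81)
(J(114, z(f, -2)) - 21715)*(42095 - 33591) = (81 - 21715)*(42095 - 33591) = -21634*8504 = -183975536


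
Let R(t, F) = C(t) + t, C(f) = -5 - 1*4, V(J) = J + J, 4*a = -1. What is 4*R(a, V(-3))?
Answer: -37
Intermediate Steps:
a = -¼ (a = (¼)*(-1) = -¼ ≈ -0.25000)
V(J) = 2*J
C(f) = -9 (C(f) = -5 - 4 = -9)
R(t, F) = -9 + t
4*R(a, V(-3)) = 4*(-9 - ¼) = 4*(-37/4) = -37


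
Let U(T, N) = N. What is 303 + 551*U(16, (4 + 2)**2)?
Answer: 20139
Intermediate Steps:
303 + 551*U(16, (4 + 2)**2) = 303 + 551*(4 + 2)**2 = 303 + 551*6**2 = 303 + 551*36 = 303 + 19836 = 20139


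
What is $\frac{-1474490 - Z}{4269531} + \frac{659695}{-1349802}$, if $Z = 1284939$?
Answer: $- \frac{2180423678701}{1921007160954} \approx -1.135$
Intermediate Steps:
$\frac{-1474490 - Z}{4269531} + \frac{659695}{-1349802} = \frac{-1474490 - 1284939}{4269531} + \frac{659695}{-1349802} = \left(-1474490 - 1284939\right) \frac{1}{4269531} + 659695 \left(- \frac{1}{1349802}\right) = \left(-2759429\right) \frac{1}{4269531} - \frac{659695}{1349802} = - \frac{2759429}{4269531} - \frac{659695}{1349802} = - \frac{2180423678701}{1921007160954}$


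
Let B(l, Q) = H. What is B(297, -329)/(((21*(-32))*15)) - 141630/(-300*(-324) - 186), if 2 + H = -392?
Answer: -115783907/81491760 ≈ -1.4208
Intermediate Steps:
H = -394 (H = -2 - 392 = -394)
B(l, Q) = -394
B(297, -329)/(((21*(-32))*15)) - 141630/(-300*(-324) - 186) = -394/((21*(-32))*15) - 141630/(-300*(-324) - 186) = -394/((-672*15)) - 141630/(97200 - 186) = -394/(-10080) - 141630/97014 = -394*(-1/10080) - 141630*1/97014 = 197/5040 - 23605/16169 = -115783907/81491760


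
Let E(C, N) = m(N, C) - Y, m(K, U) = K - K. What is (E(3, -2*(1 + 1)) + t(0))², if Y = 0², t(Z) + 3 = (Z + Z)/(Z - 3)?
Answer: 9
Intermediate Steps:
t(Z) = -3 + 2*Z/(-3 + Z) (t(Z) = -3 + (Z + Z)/(Z - 3) = -3 + (2*Z)/(-3 + Z) = -3 + 2*Z/(-3 + Z))
m(K, U) = 0
Y = 0
E(C, N) = 0 (E(C, N) = 0 - 1*0 = 0 + 0 = 0)
(E(3, -2*(1 + 1)) + t(0))² = (0 + (9 - 1*0)/(-3 + 0))² = (0 + (9 + 0)/(-3))² = (0 - ⅓*9)² = (0 - 3)² = (-3)² = 9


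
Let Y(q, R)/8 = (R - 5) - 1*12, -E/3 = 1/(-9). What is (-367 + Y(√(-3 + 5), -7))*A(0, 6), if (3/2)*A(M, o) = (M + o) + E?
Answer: -21242/9 ≈ -2360.2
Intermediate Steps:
E = ⅓ (E = -3/(-9) = -3*(-⅑) = ⅓ ≈ 0.33333)
Y(q, R) = -136 + 8*R (Y(q, R) = 8*((R - 5) - 1*12) = 8*((-5 + R) - 12) = 8*(-17 + R) = -136 + 8*R)
A(M, o) = 2/9 + 2*M/3 + 2*o/3 (A(M, o) = 2*((M + o) + ⅓)/3 = 2*(⅓ + M + o)/3 = 2/9 + 2*M/3 + 2*o/3)
(-367 + Y(√(-3 + 5), -7))*A(0, 6) = (-367 + (-136 + 8*(-7)))*(2/9 + (⅔)*0 + (⅔)*6) = (-367 + (-136 - 56))*(2/9 + 0 + 4) = (-367 - 192)*(38/9) = -559*38/9 = -21242/9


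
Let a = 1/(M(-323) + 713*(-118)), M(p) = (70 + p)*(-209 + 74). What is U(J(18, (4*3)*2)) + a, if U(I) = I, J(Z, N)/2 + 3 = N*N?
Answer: 57275933/49979 ≈ 1146.0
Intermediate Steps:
M(p) = -9450 - 135*p (M(p) = (70 + p)*(-135) = -9450 - 135*p)
J(Z, N) = -6 + 2*N² (J(Z, N) = -6 + 2*(N*N) = -6 + 2*N²)
a = -1/49979 (a = 1/((-9450 - 135*(-323)) + 713*(-118)) = 1/((-9450 + 43605) - 84134) = 1/(34155 - 84134) = 1/(-49979) = -1/49979 ≈ -2.0008e-5)
U(J(18, (4*3)*2)) + a = (-6 + 2*((4*3)*2)²) - 1/49979 = (-6 + 2*(12*2)²) - 1/49979 = (-6 + 2*24²) - 1/49979 = (-6 + 2*576) - 1/49979 = (-6 + 1152) - 1/49979 = 1146 - 1/49979 = 57275933/49979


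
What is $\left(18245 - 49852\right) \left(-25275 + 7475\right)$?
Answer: $562604600$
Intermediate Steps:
$\left(18245 - 49852\right) \left(-25275 + 7475\right) = \left(-31607\right) \left(-17800\right) = 562604600$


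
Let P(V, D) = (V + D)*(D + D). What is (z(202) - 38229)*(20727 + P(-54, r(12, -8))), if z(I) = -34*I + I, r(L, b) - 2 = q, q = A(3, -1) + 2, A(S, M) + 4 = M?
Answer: -935477115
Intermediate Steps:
A(S, M) = -4 + M
q = -3 (q = (-4 - 1) + 2 = -5 + 2 = -3)
r(L, b) = -1 (r(L, b) = 2 - 3 = -1)
P(V, D) = 2*D*(D + V) (P(V, D) = (D + V)*(2*D) = 2*D*(D + V))
z(I) = -33*I
(z(202) - 38229)*(20727 + P(-54, r(12, -8))) = (-33*202 - 38229)*(20727 + 2*(-1)*(-1 - 54)) = (-6666 - 38229)*(20727 + 2*(-1)*(-55)) = -44895*(20727 + 110) = -44895*20837 = -935477115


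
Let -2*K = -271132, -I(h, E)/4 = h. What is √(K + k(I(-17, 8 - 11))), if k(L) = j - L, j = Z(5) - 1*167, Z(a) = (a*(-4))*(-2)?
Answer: √135371 ≈ 367.93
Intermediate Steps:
I(h, E) = -4*h
Z(a) = 8*a (Z(a) = -4*a*(-2) = 8*a)
K = 135566 (K = -½*(-271132) = 135566)
j = -127 (j = 8*5 - 1*167 = 40 - 167 = -127)
k(L) = -127 - L
√(K + k(I(-17, 8 - 11))) = √(135566 + (-127 - (-4)*(-17))) = √(135566 + (-127 - 1*68)) = √(135566 + (-127 - 68)) = √(135566 - 195) = √135371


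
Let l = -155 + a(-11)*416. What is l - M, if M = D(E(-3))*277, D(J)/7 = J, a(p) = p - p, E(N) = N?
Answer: 5662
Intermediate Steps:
a(p) = 0
D(J) = 7*J
l = -155 (l = -155 + 0*416 = -155 + 0 = -155)
M = -5817 (M = (7*(-3))*277 = -21*277 = -5817)
l - M = -155 - 1*(-5817) = -155 + 5817 = 5662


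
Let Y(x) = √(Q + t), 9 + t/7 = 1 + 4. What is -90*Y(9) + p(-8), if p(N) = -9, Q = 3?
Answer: -9 - 450*I ≈ -9.0 - 450.0*I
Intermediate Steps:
t = -28 (t = -63 + 7*(1 + 4) = -63 + 7*5 = -63 + 35 = -28)
Y(x) = 5*I (Y(x) = √(3 - 28) = √(-25) = 5*I)
-90*Y(9) + p(-8) = -450*I - 9 = -9 - 450*I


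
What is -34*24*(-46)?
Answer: 37536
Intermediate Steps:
-34*24*(-46) = -816*(-46) = 37536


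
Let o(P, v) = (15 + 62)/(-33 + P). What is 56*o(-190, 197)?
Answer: -4312/223 ≈ -19.336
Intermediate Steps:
o(P, v) = 77/(-33 + P)
56*o(-190, 197) = 56*(77/(-33 - 190)) = 56*(77/(-223)) = 56*(77*(-1/223)) = 56*(-77/223) = -4312/223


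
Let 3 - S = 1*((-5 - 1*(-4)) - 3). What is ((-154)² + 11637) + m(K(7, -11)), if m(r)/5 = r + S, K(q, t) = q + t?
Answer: 35368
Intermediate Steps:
S = 7 (S = 3 - ((-5 - 1*(-4)) - 3) = 3 - ((-5 + 4) - 3) = 3 - (-1 - 3) = 3 - (-4) = 3 - 1*(-4) = 3 + 4 = 7)
m(r) = 35 + 5*r (m(r) = 5*(r + 7) = 5*(7 + r) = 35 + 5*r)
((-154)² + 11637) + m(K(7, -11)) = ((-154)² + 11637) + (35 + 5*(7 - 11)) = (23716 + 11637) + (35 + 5*(-4)) = 35353 + (35 - 20) = 35353 + 15 = 35368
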